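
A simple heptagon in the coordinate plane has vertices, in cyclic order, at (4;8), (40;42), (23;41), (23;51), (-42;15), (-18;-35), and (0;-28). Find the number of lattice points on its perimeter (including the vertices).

The number of boundary lattice points is Σ gcd(|Δx|,|Δy|) = gcd(36,34) + gcd(17,1) + gcd(0,10) + gcd(65,36) + gcd(24,50) + gcd(18,7) + gcd(4,36) = 2+1+10+1+2+1+4 = 21.

21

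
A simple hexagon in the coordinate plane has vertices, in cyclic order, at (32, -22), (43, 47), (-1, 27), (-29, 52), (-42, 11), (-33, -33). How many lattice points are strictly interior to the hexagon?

The shoelace formula gives twice the area as |[32·47 − 43·(-22)] + [43·27 − (-1)·47] + [(-1)·52 − (-29)·27] + [(-29)·11 − (-42)·52] + [(-42)·(-33) − (-33)·11] + [(-33)·(-22) − 32·(-33)]| = 9785, so the area is 4892.5.
Summing gcd(|Δx|,|Δy|) over the edges gives the boundary count: gcd(11,69) + gcd(44,20) + gcd(28,25) + gcd(13,41) + gcd(9,44) + gcd(65,11) = 1+4+1+1+1+1 = 9.
Pick's theorem gives I = A − B/2 + 1 = 4892.5 − 9/2 + 1 = 4889.

4889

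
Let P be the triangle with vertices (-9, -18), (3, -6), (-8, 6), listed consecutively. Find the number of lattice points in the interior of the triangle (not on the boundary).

By the shoelace formula, twice the signed area is |((-9)·(-6) − 3·(-18)) + (3·6 − (-8)·(-6)) + ((-8)·(-18) − (-9)·6)| = 276, so the area is 138.
The number of boundary lattice points is Σ gcd(|Δx|,|Δy|) = gcd(12,12) + gcd(11,12) + gcd(1,24) = 12+1+1 = 14.
By Pick's theorem A = I + B/2 − 1, so I = 138 − 14/2 + 1 = 132.

132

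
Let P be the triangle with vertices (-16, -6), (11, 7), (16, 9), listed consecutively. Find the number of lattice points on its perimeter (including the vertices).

3

Summing gcd(|Δx|,|Δy|) over the edges gives the boundary count: gcd(27,13) + gcd(5,2) + gcd(32,15) = 1+1+1 = 3.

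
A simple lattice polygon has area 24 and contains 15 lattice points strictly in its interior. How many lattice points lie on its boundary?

Pick's theorem gives A = I + B/2 − 1, so B = 2(A − I + 1) = 2(24 − 15 + 1) = 20.

20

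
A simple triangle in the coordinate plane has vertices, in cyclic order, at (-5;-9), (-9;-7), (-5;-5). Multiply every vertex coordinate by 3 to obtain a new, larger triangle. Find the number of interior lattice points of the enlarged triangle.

61

Using the shoelace formula, 2A = |[(-5)·(-7) − (-9)·(-9)] + [(-9)·(-5) − (-5)·(-7)] + [(-5)·(-9) − (-5)·(-5)]| = 16, so the area is 8.
Summing gcd(|Δx|,|Δy|) over the edges gives the boundary count: gcd(4,2) + gcd(4,2) + gcd(0,4) = 2+2+4 = 8.
Scaling by 3 multiplies the area by 3² = 9 (so the new area is 72) and multiplies the boundary lattice-point count by 3, giving 24.
By Pick's theorem, the interior count of the dilated polygon is 72 − 24/2 + 1 = 61.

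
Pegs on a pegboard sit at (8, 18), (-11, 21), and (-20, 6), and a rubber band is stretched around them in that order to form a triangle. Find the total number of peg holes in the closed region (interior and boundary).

161

By the shoelace formula, twice the signed area is |(8·21 − (-11)·18) + ((-11)·6 − (-20)·21) + ((-20)·18 − 8·6)| = 312, so the area is 156.
The number of boundary lattice points is Σ gcd(|Δx|,|Δy|) = gcd(19,3) + gcd(9,15) + gcd(28,12) = 1+3+4 = 8.
Pick's theorem gives I = A − B/2 + 1 = 156 − 8/2 + 1 = 153, so the closed region contains I + B = 153 + 8 = 161 lattice points.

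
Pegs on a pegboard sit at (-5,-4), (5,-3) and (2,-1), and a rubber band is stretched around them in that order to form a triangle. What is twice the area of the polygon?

The shoelace formula gives twice the area as |((-5)·(-3) − 5·(-4)) + (5·(-1) − 2·(-3)) + (2·(-4) − (-5)·(-1))| = 23, so the area is 23/2.

23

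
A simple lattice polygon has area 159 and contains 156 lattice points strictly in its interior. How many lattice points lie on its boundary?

8

Pick's theorem gives A = I + B/2 − 1, so B = 2(A − I + 1) = 2(159 − 156 + 1) = 8.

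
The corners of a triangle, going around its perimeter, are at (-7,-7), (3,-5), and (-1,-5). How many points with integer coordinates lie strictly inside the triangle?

1

By the shoelace formula, twice the signed area is |((-7)·(-5) − 3·(-7)) + (3·(-5) − (-1)·(-5)) + ((-1)·(-7) − (-7)·(-5))| = 8, so the area is 4.
Along each edge there are gcd(|Δx|,|Δy|)+1 lattice points, so counting each shared vertex once the boundary has gcd(10,2) + gcd(4,0) + gcd(6,2) = 2+4+2 = 8.
By Pick's theorem A = I + B/2 − 1, so I = 4 − 8/2 + 1 = 1.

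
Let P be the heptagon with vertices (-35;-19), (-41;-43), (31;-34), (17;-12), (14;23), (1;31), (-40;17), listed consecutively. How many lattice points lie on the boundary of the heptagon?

21

The number of boundary lattice points is Σ gcd(|Δx|,|Δy|) = gcd(6,24) + gcd(72,9) + gcd(14,22) + gcd(3,35) + gcd(13,8) + gcd(41,14) + gcd(5,36) = 6+9+2+1+1+1+1 = 21.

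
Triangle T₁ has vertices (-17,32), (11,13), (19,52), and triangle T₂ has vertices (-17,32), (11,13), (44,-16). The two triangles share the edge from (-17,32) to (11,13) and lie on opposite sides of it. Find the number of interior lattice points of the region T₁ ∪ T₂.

712

The union is the simple quadrilateral with vertices (-17,32), (19,52), (11,13), (44,-16) in order.
The shoelace formula gives twice the area as |((-17)·52 − 19·32) + (19·13 − 11·52) + (11·(-16) − 44·13) + (44·32 − (-17)·(-16))| = 1429, so the area is 1429/2.
The number of boundary lattice points is Σ gcd(|Δx|,|Δy|) = gcd(36,20) + gcd(8,39) + gcd(33,29) + gcd(61,48) = 4+1+1+1 = 7.
By Pick's theorem I = A − B/2 + 1 = 1429/2 − 7/2 + 1 = 712.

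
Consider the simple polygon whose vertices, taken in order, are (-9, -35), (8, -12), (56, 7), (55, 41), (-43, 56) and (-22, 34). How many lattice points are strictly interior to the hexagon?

The shoelace formula gives twice the area as |((-9)·(-12) − 8·(-35)) + (8·7 − 56·(-12)) + (56·41 − 55·7) + (55·56 − (-43)·41) + ((-43)·34 − (-22)·56) + ((-22)·(-35) − (-9)·34)| = 8716, so the area is 4358.
Along each edge there are gcd(|Δx|,|Δy|)+1 lattice points, so counting each shared vertex once the boundary has gcd(17,23) + gcd(48,19) + gcd(1,34) + gcd(98,15) + gcd(21,22) + gcd(13,69) = 1+1+1+1+1+1 = 6.
Pick's theorem gives I = A − B/2 + 1 = 4358 − 6/2 + 1 = 4356.

4356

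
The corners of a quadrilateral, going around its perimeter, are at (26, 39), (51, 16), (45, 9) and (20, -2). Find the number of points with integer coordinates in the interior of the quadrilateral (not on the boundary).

By the shoelace formula, twice the signed area is |(26·16 − 51·39) + (51·9 − 45·16) + (45·(-2) − 20·9) + (20·39 − 26·(-2))| = 1272, so the area is 636.
Along each edge there are gcd(|Δx|,|Δy|)+1 lattice points, so counting each shared vertex once the boundary has gcd(25,23) + gcd(6,7) + gcd(25,11) + gcd(6,41) = 1+1+1+1 = 4.
Pick's theorem gives I = A − B/2 + 1 = 636 − 4/2 + 1 = 635.

635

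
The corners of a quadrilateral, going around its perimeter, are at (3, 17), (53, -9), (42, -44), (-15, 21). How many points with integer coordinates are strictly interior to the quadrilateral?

1487

By the shoelace formula, twice the signed area is |[3·(-9) − 53·17] + [53·(-44) − 42·(-9)] + [42·21 − (-15)·(-44)] + [(-15)·17 − 3·21]| = 2978, so the area is 1489.
The number of boundary lattice points is Σ gcd(|Δx|,|Δy|) = gcd(50,26) + gcd(11,35) + gcd(57,65) + gcd(18,4) = 2+1+1+2 = 6.
By Pick's theorem A = I + B/2 − 1, so I = 1489 − 6/2 + 1 = 1487.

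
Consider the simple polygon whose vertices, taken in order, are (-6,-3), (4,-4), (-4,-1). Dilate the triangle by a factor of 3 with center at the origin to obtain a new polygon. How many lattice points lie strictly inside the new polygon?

The shoelace formula gives twice the area as |((-6)·(-4) − 4·(-3)) + (4·(-1) − (-4)·(-4)) + ((-4)·(-3) − (-6)·(-1))| = 22, so the area is 11.
Summing gcd(|Δx|,|Δy|) over the edges gives the boundary count: gcd(10,1) + gcd(8,3) + gcd(2,2) = 1+1+2 = 4.
Scaling by 3 multiplies the area by 3² = 9 (so the new area is 99) and multiplies the boundary lattice-point count by 3, giving 12.
By Pick's theorem, the interior count of the dilated polygon is 99 − 12/2 + 1 = 94.

94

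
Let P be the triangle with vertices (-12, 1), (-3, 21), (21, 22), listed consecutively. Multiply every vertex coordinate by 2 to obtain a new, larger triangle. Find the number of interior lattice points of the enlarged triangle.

By the shoelace formula, twice the signed area is |((-12)·21 − (-3)·1) + ((-3)·22 − 21·21) + (21·1 − (-12)·22)| = 471, so the area is 235.5.
Summing gcd(|Δx|,|Δy|) over the edges gives the boundary count: gcd(9,20) + gcd(24,1) + gcd(33,21) = 1+1+3 = 5.
Scaling by 2 multiplies the area by 2² = 4 (so the new area is 942) and multiplies the boundary lattice-point count by 2, giving 10.
By Pick's theorem, the interior count of the dilated polygon is 942 − 10/2 + 1 = 938.

938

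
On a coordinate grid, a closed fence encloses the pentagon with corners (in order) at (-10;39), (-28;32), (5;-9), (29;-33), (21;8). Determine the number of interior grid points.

By the shoelace formula, twice the signed area is |[(-10)·32 − (-28)·39] + [(-28)·(-9) − 5·32] + [5·(-33) − 29·(-9)] + [29·8 − 21·(-33)] + [21·39 − (-10)·8]| = 2784, so the area is 1392.
Along each edge there are gcd(|Δx|,|Δy|)+1 lattice points, so counting each shared vertex once the boundary has gcd(18,7) + gcd(33,41) + gcd(24,24) + gcd(8,41) + gcd(31,31) = 1+1+24+1+31 = 58.
Pick's theorem gives I = A − B/2 + 1 = 1392 − 58/2 + 1 = 1364.

1364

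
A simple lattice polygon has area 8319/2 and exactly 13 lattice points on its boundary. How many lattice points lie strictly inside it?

4154

From Pick's theorem, I = A − B/2 + 1 = 8319/2 − 13/2 + 1 = 4154.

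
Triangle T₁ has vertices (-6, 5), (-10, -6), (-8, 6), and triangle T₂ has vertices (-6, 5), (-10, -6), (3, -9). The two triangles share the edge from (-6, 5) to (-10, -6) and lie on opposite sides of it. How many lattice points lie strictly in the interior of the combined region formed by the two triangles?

89

The union is the simple quadrilateral with vertices (-6, 5), (-8, 6), (-10, -6), (3, -9) in order.
By the shoelace formula, twice the signed area is |[(-6)·6 − (-8)·5] + [(-8)·(-6) − (-10)·6] + [(-10)·(-9) − 3·(-6)] + [3·5 − (-6)·(-9)]| = 181, so the area is 181/2.
The number of boundary lattice points is Σ gcd(|Δx|,|Δy|) = gcd(2,1) + gcd(2,12) + gcd(13,3) + gcd(9,14) = 1+2+1+1 = 5.
By Pick's theorem I = A − B/2 + 1 = 181/2 − 5/2 + 1 = 89.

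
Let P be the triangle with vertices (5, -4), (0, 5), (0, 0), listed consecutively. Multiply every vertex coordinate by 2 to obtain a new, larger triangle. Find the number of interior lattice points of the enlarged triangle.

The shoelace formula gives twice the area as |(5·5 − 0·(-4)) + (0·0 − 0·5) + (0·(-4) − 5·0)| = 25, so the area is 12.5.
The number of boundary lattice points is Σ gcd(|Δx|,|Δy|) = gcd(5,9) + gcd(0,5) + gcd(5,4) = 1+5+1 = 7.
Scaling by 2 multiplies the area by 2² = 4 (so the new area is 50) and multiplies the boundary lattice-point count by 2, giving 14.
By Pick's theorem, the interior count of the dilated polygon is 50 − 14/2 + 1 = 44.

44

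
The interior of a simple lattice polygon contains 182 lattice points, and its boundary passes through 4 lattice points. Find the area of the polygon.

183

Pick's theorem states A = I + B/2 − 1, so A = 182 + 4/2 − 1 = 183.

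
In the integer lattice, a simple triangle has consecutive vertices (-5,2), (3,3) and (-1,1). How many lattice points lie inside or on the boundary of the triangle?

By the shoelace formula, twice the signed area is |((-5)·3 − 3·2) + (3·1 − (-1)·3) + ((-1)·2 − (-5)·1)| = 12, so the area is 6.
Along each edge there are gcd(|Δx|,|Δy|)+1 lattice points, so counting each shared vertex once the boundary has gcd(8,1) + gcd(4,2) + gcd(4,1) = 1+2+1 = 4.
Pick's theorem gives I = A − B/2 + 1 = 6 − 4/2 + 1 = 5, so the closed region contains I + B = 5 + 4 = 9 lattice points.

9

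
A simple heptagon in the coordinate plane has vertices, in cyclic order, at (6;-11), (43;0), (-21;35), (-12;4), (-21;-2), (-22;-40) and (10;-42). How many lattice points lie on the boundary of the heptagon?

Summing gcd(|Δx|,|Δy|) over the edges gives the boundary count: gcd(37,11) + gcd(64,35) + gcd(9,31) + gcd(9,6) + gcd(1,38) + gcd(32,2) + gcd(4,31) = 1+1+1+3+1+2+1 = 10.

10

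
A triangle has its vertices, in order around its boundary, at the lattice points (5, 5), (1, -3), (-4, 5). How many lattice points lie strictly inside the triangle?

By the shoelace formula, twice the signed area is |(5·(-3) − 1·5) + (1·5 − (-4)·(-3)) + ((-4)·5 − 5·5)| = 72, so the area is 36.
The number of boundary lattice points is Σ gcd(|Δx|,|Δy|) = gcd(4,8) + gcd(5,8) + gcd(9,0) = 4+1+9 = 14.
Pick's theorem gives I = A − B/2 + 1 = 36 − 14/2 + 1 = 30.

30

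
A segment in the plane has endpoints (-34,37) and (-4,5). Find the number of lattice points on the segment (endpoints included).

3

The number of lattice points on a segment between lattice points is gcd(|Δx|,|Δy|) + 1 = gcd(30,32) + 1 = 2 + 1 = 3.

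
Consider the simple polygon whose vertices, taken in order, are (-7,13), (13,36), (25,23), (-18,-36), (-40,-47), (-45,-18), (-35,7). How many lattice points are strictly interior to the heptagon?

Using the shoelace formula, 2A = |((-7)·36 − 13·13) + (13·23 − 25·36) + (25·(-36) − (-18)·23) + ((-18)·(-47) − (-40)·(-36)) + ((-40)·(-18) − (-45)·(-47)) + ((-45)·7 − (-35)·(-18)) + ((-35)·13 − (-7)·7)| = 4848, so the area is 2424.
The number of boundary lattice points is Σ gcd(|Δx|,|Δy|) = gcd(20,23) + gcd(12,13) + gcd(43,59) + gcd(22,11) + gcd(5,29) + gcd(10,25) + gcd(28,6) = 1+1+1+11+1+5+2 = 22.
By Pick's theorem A = I + B/2 − 1, so I = 2424 − 22/2 + 1 = 2414.

2414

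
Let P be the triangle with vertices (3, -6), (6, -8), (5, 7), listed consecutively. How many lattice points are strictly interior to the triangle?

The shoelace formula gives twice the area as |[3·(-8) − 6·(-6)] + [6·7 − 5·(-8)] + [5·(-6) − 3·7]| = 43, so the area is 43/2.
Summing gcd(|Δx|,|Δy|) over the edges gives the boundary count: gcd(3,2) + gcd(1,15) + gcd(2,13) = 1+1+1 = 3.
Pick's theorem gives I = A − B/2 + 1 = 43/2 − 3/2 + 1 = 21.

21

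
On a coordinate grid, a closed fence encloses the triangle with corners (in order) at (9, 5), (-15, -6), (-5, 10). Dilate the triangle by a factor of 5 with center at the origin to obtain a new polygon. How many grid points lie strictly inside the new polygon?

The shoelace formula gives twice the area as |[9·(-6) − (-15)·5] + [(-15)·10 − (-5)·(-6)] + [(-5)·5 − 9·10]| = 274, so the area is 137.
The number of boundary lattice points is Σ gcd(|Δx|,|Δy|) = gcd(24,11) + gcd(10,16) + gcd(14,5) = 1+2+1 = 4.
Scaling by 5 multiplies the area by 5² = 25 (so the new area is 3425) and multiplies the boundary lattice-point count by 5, giving 20.
By Pick's theorem, the interior count of the dilated polygon is 3425 − 20/2 + 1 = 3416.

3416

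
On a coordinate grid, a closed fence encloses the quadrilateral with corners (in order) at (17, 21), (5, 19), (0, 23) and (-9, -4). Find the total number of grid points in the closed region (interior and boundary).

217

By the shoelace formula, twice the signed area is |[17·19 − 5·21] + [5·23 − 0·19] + [0·(-4) − (-9)·23] + [(-9)·21 − 17·(-4)]| = 419, so the area is 209.5.
The number of boundary lattice points is Σ gcd(|Δx|,|Δy|) = gcd(12,2) + gcd(5,4) + gcd(9,27) + gcd(26,25) = 2+1+9+1 = 13.
Pick's theorem gives I = A − B/2 + 1 = 209.5 − 13/2 + 1 = 204, so the closed region contains I + B = 204 + 13 = 217 lattice points.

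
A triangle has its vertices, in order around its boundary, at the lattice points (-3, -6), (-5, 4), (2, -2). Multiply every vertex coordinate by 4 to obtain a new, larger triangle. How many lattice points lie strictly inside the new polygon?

The shoelace formula gives twice the area as |((-3)·4 − (-5)·(-6)) + ((-5)·(-2) − 2·4) + (2·(-6) − (-3)·(-2))| = 58, so the area is 29.
Along each edge there are gcd(|Δx|,|Δy|)+1 lattice points, so counting each shared vertex once the boundary has gcd(2,10) + gcd(7,6) + gcd(5,4) = 2+1+1 = 4.
Scaling by 4 multiplies the area by 4² = 16 (so the new area is 464) and multiplies the boundary lattice-point count by 4, giving 16.
By Pick's theorem, the interior count of the dilated polygon is 464 − 16/2 + 1 = 457.

457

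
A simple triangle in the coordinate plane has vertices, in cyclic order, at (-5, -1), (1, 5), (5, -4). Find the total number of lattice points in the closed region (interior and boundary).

44

The shoelace formula gives twice the area as |[(-5)·5 − 1·(-1)] + [1·(-4) − 5·5] + [5·(-1) − (-5)·(-4)]| = 78, so the area is 39.
Summing gcd(|Δx|,|Δy|) over the edges gives the boundary count: gcd(6,6) + gcd(4,9) + gcd(10,3) = 6+1+1 = 8.
Pick's theorem gives I = A − B/2 + 1 = 39 − 8/2 + 1 = 36, so the closed region contains I + B = 36 + 8 = 44 lattice points.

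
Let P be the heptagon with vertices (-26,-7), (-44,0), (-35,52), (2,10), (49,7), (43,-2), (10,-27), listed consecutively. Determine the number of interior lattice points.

2914

The shoelace formula gives twice the area as |((-26)·0 − (-44)·(-7)) + ((-44)·52 − (-35)·0) + ((-35)·10 − 2·52) + (2·7 − 49·10) + (49·(-2) − 43·7) + (43·(-27) − 10·(-2)) + (10·(-7) − (-26)·(-27))| = 5838, so the area is 2919.
The number of boundary lattice points is Σ gcd(|Δx|,|Δy|) = gcd(18,7) + gcd(9,52) + gcd(37,42) + gcd(47,3) + gcd(6,9) + gcd(33,25) + gcd(36,20) = 1+1+1+1+3+1+4 = 12.
Pick's theorem gives I = A − B/2 + 1 = 2919 − 12/2 + 1 = 2914.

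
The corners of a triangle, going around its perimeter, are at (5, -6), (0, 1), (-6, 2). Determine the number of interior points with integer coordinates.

The shoelace formula gives twice the area as |[5·1 − 0·(-6)] + [0·2 − (-6)·1] + [(-6)·(-6) − 5·2]| = 37, so the area is 18.5.
Summing gcd(|Δx|,|Δy|) over the edges gives the boundary count: gcd(5,7) + gcd(6,1) + gcd(11,8) = 1+1+1 = 3.
By Pick's theorem A = I + B/2 − 1, so I = 18.5 − 3/2 + 1 = 18.

18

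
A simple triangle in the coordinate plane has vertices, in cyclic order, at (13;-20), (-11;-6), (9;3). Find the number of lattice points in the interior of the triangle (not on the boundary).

Using the shoelace formula, 2A = |(13·(-6) − (-11)·(-20)) + ((-11)·3 − 9·(-6)) + (9·(-20) − 13·3)| = 496, so the area is 248.
Along each edge there are gcd(|Δx|,|Δy|)+1 lattice points, so counting each shared vertex once the boundary has gcd(24,14) + gcd(20,9) + gcd(4,23) = 2+1+1 = 4.
Pick's theorem gives I = A − B/2 + 1 = 248 − 4/2 + 1 = 247.

247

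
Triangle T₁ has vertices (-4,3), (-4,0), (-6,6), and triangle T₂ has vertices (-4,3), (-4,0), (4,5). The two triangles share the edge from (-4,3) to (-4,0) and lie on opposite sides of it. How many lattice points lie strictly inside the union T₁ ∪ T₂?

The union is the simple quadrilateral with vertices (-4,3), (-6,6), (-4,0), (4,5) in order.
The shoelace formula gives twice the area as |[(-4)·6 − (-6)·3] + [(-6)·0 − (-4)·6] + [(-4)·5 − 4·0] + [4·3 − (-4)·5]| = 30, so the area is 15.
Along each edge there are gcd(|Δx|,|Δy|)+1 lattice points, so counting each shared vertex once the boundary has gcd(2,3) + gcd(2,6) + gcd(8,5) + gcd(8,2) = 1+2+1+2 = 6.
By Pick's theorem I = A − B/2 + 1 = 15 − 6/2 + 1 = 13.

13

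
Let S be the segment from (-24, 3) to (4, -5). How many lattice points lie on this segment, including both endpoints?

The number of lattice points on a segment between lattice points is gcd(|Δx|,|Δy|) + 1 = gcd(28,8) + 1 = 4 + 1 = 5.

5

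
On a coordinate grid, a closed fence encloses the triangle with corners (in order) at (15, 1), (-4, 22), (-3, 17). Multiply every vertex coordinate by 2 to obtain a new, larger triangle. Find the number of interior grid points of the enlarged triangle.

By the shoelace formula, twice the signed area is |[15·22 − (-4)·1] + [(-4)·17 − (-3)·22] + [(-3)·1 − 15·17]| = 74, so the area is 37.
The number of boundary lattice points is Σ gcd(|Δx|,|Δy|) = gcd(19,21) + gcd(1,5) + gcd(18,16) = 1+1+2 = 4.
Scaling by 2 multiplies the area by 2² = 4 (so the new area is 148) and multiplies the boundary lattice-point count by 2, giving 8.
By Pick's theorem, the interior count of the dilated polygon is 148 − 8/2 + 1 = 145.

145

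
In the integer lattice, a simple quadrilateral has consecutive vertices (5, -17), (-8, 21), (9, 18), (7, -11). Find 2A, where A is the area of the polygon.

653

The shoelace formula gives twice the area as |(5·21 − (-8)·(-17)) + ((-8)·18 − 9·21) + (9·(-11) − 7·18) + (7·(-17) − 5·(-11))| = 653, so the area is 326.5.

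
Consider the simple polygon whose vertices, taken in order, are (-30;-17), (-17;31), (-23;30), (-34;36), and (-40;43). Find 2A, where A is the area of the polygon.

1124

The shoelace formula gives twice the area as |((-30)·31 − (-17)·(-17)) + ((-17)·30 − (-23)·31) + ((-23)·36 − (-34)·30) + ((-34)·43 − (-40)·36) + ((-40)·(-17) − (-30)·43)| = 1124, so the area is 562.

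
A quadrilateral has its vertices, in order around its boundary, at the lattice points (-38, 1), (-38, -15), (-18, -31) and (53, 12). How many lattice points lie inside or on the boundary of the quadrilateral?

1738

By the shoelace formula, twice the signed area is |((-38)·(-15) − (-38)·1) + ((-38)·(-31) − (-18)·(-15)) + ((-18)·12 − 53·(-31)) + (53·1 − (-38)·12)| = 3452, so the area is 1726.
The number of boundary lattice points is Σ gcd(|Δx|,|Δy|) = gcd(0,16) + gcd(20,16) + gcd(71,43) + gcd(91,11) = 16+4+1+1 = 22.
Pick's theorem gives I = A − B/2 + 1 = 1726 − 22/2 + 1 = 1716, so the closed region contains I + B = 1716 + 22 = 1738 lattice points.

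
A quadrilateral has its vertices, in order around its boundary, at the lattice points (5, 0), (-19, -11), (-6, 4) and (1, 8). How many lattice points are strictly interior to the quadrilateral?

The shoelace formula gives twice the area as |(5·(-11) − (-19)·0) + ((-19)·4 − (-6)·(-11)) + ((-6)·8 − 1·4) + (1·0 − 5·8)| = 289, so the area is 144.5.
Along each edge there are gcd(|Δx|,|Δy|)+1 lattice points, so counting each shared vertex once the boundary has gcd(24,11) + gcd(13,15) + gcd(7,4) + gcd(4,8) = 1+1+1+4 = 7.
Pick's theorem gives I = A − B/2 + 1 = 144.5 − 7/2 + 1 = 142.

142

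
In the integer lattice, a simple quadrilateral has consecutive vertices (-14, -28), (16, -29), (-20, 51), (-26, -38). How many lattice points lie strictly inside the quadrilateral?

1683

By the shoelace formula, twice the signed area is |[(-14)·(-29) − 16·(-28)] + [16·51 − (-20)·(-29)] + [(-20)·(-38) − (-26)·51] + [(-26)·(-28) − (-14)·(-38)]| = 3372, so the area is 1686.
Summing gcd(|Δx|,|Δy|) over the edges gives the boundary count: gcd(30,1) + gcd(36,80) + gcd(6,89) + gcd(12,10) = 1+4+1+2 = 8.
By Pick's theorem A = I + B/2 − 1, so I = 1686 − 8/2 + 1 = 1683.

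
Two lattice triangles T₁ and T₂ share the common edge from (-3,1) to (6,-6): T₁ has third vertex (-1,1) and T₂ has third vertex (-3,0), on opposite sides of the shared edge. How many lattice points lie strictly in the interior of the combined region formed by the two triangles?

6

The union is the simple quadrilateral with vertices (-3,1), (-1,1), (6,-6), (-3,0) in order.
By the shoelace formula, twice the signed area is |[(-3)·1 − (-1)·1] + [(-1)·(-6) − 6·1] + [6·0 − (-3)·(-6)] + [(-3)·1 − (-3)·0]| = 23, so the area is 11.5.
The number of boundary lattice points is Σ gcd(|Δx|,|Δy|) = gcd(2,0) + gcd(7,7) + gcd(9,6) + gcd(0,1) = 2+7+3+1 = 13.
By Pick's theorem I = A − B/2 + 1 = 11.5 − 13/2 + 1 = 6.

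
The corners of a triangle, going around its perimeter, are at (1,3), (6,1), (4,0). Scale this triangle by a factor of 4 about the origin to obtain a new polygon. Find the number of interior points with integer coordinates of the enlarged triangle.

63

The shoelace formula gives twice the area as |(1·1 − 6·3) + (6·0 − 4·1) + (4·3 − 1·0)| = 9, so the area is 4.5.
The number of boundary lattice points is Σ gcd(|Δx|,|Δy|) = gcd(5,2) + gcd(2,1) + gcd(3,3) = 1+1+3 = 5.
Scaling by 4 multiplies the area by 4² = 16 (so the new area is 72) and multiplies the boundary lattice-point count by 4, giving 20.
By Pick's theorem, the interior count of the dilated polygon is 72 − 20/2 + 1 = 63.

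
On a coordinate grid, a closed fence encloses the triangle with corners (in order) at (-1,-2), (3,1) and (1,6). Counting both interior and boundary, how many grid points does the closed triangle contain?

16

By the shoelace formula, twice the signed area is |[(-1)·1 − 3·(-2)] + [3·6 − 1·1] + [1·(-2) − (-1)·6]| = 26, so the area is 13.
The number of boundary lattice points is Σ gcd(|Δx|,|Δy|) = gcd(4,3) + gcd(2,5) + gcd(2,8) = 1+1+2 = 4.
Pick's theorem gives I = A − B/2 + 1 = 13 − 4/2 + 1 = 12, so the closed region contains I + B = 12 + 4 = 16 lattice points.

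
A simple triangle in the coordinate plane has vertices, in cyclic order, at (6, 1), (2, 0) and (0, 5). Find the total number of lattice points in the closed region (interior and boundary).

14

The shoelace formula gives twice the area as |[6·0 − 2·1] + [2·5 − 0·0] + [0·1 − 6·5]| = 22, so the area is 11.
Summing gcd(|Δx|,|Δy|) over the edges gives the boundary count: gcd(4,1) + gcd(2,5) + gcd(6,4) = 1+1+2 = 4.
Pick's theorem gives I = A − B/2 + 1 = 11 − 4/2 + 1 = 10, so the closed region contains I + B = 10 + 4 = 14 lattice points.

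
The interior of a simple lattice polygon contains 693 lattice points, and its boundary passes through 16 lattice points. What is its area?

700

By Pick's theorem, A = I + B/2 − 1 = 693 + 16/2 − 1 = 700.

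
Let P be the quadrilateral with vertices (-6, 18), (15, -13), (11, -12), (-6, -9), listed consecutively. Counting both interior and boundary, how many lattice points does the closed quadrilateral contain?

The shoelace formula gives twice the area as |[(-6)·(-13) − 15·18] + [15·(-12) − 11·(-13)] + [11·(-9) − (-6)·(-12)] + [(-6)·18 − (-6)·(-9)]| = 562, so the area is 281.
Summing gcd(|Δx|,|Δy|) over the edges gives the boundary count: gcd(21,31) + gcd(4,1) + gcd(17,3) + gcd(0,27) = 1+1+1+27 = 30.
Pick's theorem gives I = A − B/2 + 1 = 281 − 30/2 + 1 = 267, so the closed region contains I + B = 267 + 30 = 297 lattice points.

297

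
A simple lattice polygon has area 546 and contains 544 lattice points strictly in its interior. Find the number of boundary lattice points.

6

Pick's theorem gives A = I + B/2 − 1, so B = 2(A − I + 1) = 2(546 − 544 + 1) = 6.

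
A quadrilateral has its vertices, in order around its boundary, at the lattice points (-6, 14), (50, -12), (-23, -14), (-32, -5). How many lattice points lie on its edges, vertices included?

13

The number of boundary lattice points is Σ gcd(|Δx|,|Δy|) = gcd(56,26) + gcd(73,2) + gcd(9,9) + gcd(26,19) = 2+1+9+1 = 13.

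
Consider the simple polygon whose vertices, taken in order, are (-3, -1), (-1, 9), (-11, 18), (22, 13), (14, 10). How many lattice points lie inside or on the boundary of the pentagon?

220

Using the shoelace formula, 2A = |[(-3)·9 − (-1)·(-1)] + [(-1)·18 − (-11)·9] + [(-11)·13 − 22·18] + [22·10 − 14·13] + [14·(-1) − (-3)·10]| = 432, so the area is 216.
Along each edge there are gcd(|Δx|,|Δy|)+1 lattice points, so counting each shared vertex once the boundary has gcd(2,10) + gcd(10,9) + gcd(33,5) + gcd(8,3) + gcd(17,11) = 2+1+1+1+1 = 6.
Pick's theorem gives I = A − B/2 + 1 = 216 − 6/2 + 1 = 214, so the closed region contains I + B = 214 + 6 = 220 lattice points.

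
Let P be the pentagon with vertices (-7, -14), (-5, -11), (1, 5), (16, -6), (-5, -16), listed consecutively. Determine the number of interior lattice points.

208

Using the shoelace formula, 2A = |[(-7)·(-11) − (-5)·(-14)] + [(-5)·5 − 1·(-11)] + [1·(-6) − 16·5] + [16·(-16) − (-5)·(-6)] + [(-5)·(-14) − (-7)·(-16)]| = 421, so the area is 421/2.
Along each edge there are gcd(|Δx|,|Δy|)+1 lattice points, so counting each shared vertex once the boundary has gcd(2,3) + gcd(6,16) + gcd(15,11) + gcd(21,10) + gcd(2,2) = 1+2+1+1+2 = 7.
Pick's theorem gives I = A − B/2 + 1 = 421/2 − 7/2 + 1 = 208.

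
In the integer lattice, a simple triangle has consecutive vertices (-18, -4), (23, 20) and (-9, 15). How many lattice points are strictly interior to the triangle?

281

Using the shoelace formula, 2A = |((-18)·20 − 23·(-4)) + (23·15 − (-9)·20) + ((-9)·(-4) − (-18)·15)| = 563, so the area is 281.5.
Summing gcd(|Δx|,|Δy|) over the edges gives the boundary count: gcd(41,24) + gcd(32,5) + gcd(9,19) = 1+1+1 = 3.
Pick's theorem gives I = A − B/2 + 1 = 281.5 − 3/2 + 1 = 281.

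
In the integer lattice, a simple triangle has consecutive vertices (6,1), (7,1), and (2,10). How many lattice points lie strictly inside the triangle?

By the shoelace formula, twice the signed area is |(6·1 − 7·1) + (7·10 − 2·1) + (2·1 − 6·10)| = 9, so the area is 9/2.
The number of boundary lattice points is Σ gcd(|Δx|,|Δy|) = gcd(1,0) + gcd(5,9) + gcd(4,9) = 1+1+1 = 3.
By Pick's theorem A = I + B/2 − 1, so I = 9/2 − 3/2 + 1 = 4.

4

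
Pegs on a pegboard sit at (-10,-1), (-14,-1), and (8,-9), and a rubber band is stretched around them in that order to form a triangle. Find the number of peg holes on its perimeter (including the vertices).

The number of boundary lattice points is Σ gcd(|Δx|,|Δy|) = gcd(4,0) + gcd(22,8) + gcd(18,8) = 4+2+2 = 8.

8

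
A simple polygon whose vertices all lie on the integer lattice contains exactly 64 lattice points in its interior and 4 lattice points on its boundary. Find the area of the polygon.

65

By Pick's theorem, A = I + B/2 − 1 = 64 + 4/2 − 1 = 65.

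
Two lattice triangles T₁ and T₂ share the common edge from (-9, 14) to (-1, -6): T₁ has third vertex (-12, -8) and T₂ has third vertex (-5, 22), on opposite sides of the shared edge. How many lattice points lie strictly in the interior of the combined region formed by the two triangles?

The union is the simple quadrilateral with vertices (-9, 14), (-12, -8), (-1, -6), (-5, 22) in order.
By the shoelace formula, twice the signed area is |((-9)·(-8) − (-12)·14) + ((-12)·(-6) − (-1)·(-8)) + ((-1)·22 − (-5)·(-6)) + ((-5)·14 − (-9)·22)| = 380, so the area is 190.
Along each edge there are gcd(|Δx|,|Δy|)+1 lattice points, so counting each shared vertex once the boundary has gcd(3,22) + gcd(11,2) + gcd(4,28) + gcd(4,8) = 1+1+4+4 = 10.
By Pick's theorem I = A − B/2 + 1 = 190 − 10/2 + 1 = 186.

186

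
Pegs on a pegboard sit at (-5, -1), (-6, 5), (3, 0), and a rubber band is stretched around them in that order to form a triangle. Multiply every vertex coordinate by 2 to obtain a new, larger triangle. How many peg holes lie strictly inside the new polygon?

96

The shoelace formula gives twice the area as |((-5)·5 − (-6)·(-1)) + ((-6)·0 − 3·5) + (3·(-1) − (-5)·0)| = 49, so the area is 24.5.
Summing gcd(|Δx|,|Δy|) over the edges gives the boundary count: gcd(1,6) + gcd(9,5) + gcd(8,1) = 1+1+1 = 3.
Scaling by 2 multiplies the area by 2² = 4 (so the new area is 98) and multiplies the boundary lattice-point count by 2, giving 6.
By Pick's theorem, the interior count of the dilated polygon is 98 − 6/2 + 1 = 96.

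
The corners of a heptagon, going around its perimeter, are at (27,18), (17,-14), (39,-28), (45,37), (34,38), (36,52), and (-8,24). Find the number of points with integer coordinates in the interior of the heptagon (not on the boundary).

The shoelace formula gives twice the area as |(27·(-14) − 17·18) + (17·(-28) − 39·(-14)) + (39·37 − 45·(-28)) + (45·38 − 34·37) + (34·52 − 36·38) + (36·24 − (-8)·52) + ((-8)·18 − 27·24)| = 3429, so the area is 1714.5.
Summing gcd(|Δx|,|Δy|) over the edges gives the boundary count: gcd(10,32) + gcd(22,14) + gcd(6,65) + gcd(11,1) + gcd(2,14) + gcd(44,28) + gcd(35,6) = 2+2+1+1+2+4+1 = 13.
By Pick's theorem A = I + B/2 − 1, so I = 1714.5 − 13/2 + 1 = 1709.

1709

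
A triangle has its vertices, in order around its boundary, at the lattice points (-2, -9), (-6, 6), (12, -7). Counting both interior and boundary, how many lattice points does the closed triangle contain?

By the shoelace formula, twice the signed area is |((-2)·6 − (-6)·(-9)) + ((-6)·(-7) − 12·6) + (12·(-9) − (-2)·(-7))| = 218, so the area is 109.
Along each edge there are gcd(|Δx|,|Δy|)+1 lattice points, so counting each shared vertex once the boundary has gcd(4,15) + gcd(18,13) + gcd(14,2) = 1+1+2 = 4.
Pick's theorem gives I = A − B/2 + 1 = 109 − 4/2 + 1 = 108, so the closed region contains I + B = 108 + 4 = 112 lattice points.

112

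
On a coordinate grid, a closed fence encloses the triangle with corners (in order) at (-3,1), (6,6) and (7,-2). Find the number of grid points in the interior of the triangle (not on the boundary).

Using the shoelace formula, 2A = |((-3)·6 − 6·1) + (6·(-2) − 7·6) + (7·1 − (-3)·(-2))| = 77, so the area is 77/2.
The number of boundary lattice points is Σ gcd(|Δx|,|Δy|) = gcd(9,5) + gcd(1,8) + gcd(10,3) = 1+1+1 = 3.
Pick's theorem gives I = A − B/2 + 1 = 77/2 − 3/2 + 1 = 38.

38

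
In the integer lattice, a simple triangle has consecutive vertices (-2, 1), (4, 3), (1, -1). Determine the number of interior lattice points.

By the shoelace formula, twice the signed area is |[(-2)·3 − 4·1] + [4·(-1) − 1·3] + [1·1 − (-2)·(-1)]| = 18, so the area is 9.
The number of boundary lattice points is Σ gcd(|Δx|,|Δy|) = gcd(6,2) + gcd(3,4) + gcd(3,2) = 2+1+1 = 4.
Pick's theorem gives I = A − B/2 + 1 = 9 − 4/2 + 1 = 8.

8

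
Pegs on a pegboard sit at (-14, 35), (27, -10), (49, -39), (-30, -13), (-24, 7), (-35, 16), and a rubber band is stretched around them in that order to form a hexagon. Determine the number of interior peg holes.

By the shoelace formula, twice the signed area is |[(-14)·(-10) − 27·35] + [27·(-39) − 49·(-10)] + [49·(-13) − (-30)·(-39)] + [(-30)·7 − (-24)·(-13)] + [(-24)·16 − (-35)·7] + [(-35)·35 − (-14)·16]| = 4837, so the area is 2418.5.
Along each edge there are gcd(|Δx|,|Δy|)+1 lattice points, so counting each shared vertex once the boundary has gcd(41,45) + gcd(22,29) + gcd(79,26) + gcd(6,20) + gcd(11,9) + gcd(21,19) = 1+1+1+2+1+1 = 7.
Pick's theorem gives I = A − B/2 + 1 = 2418.5 − 7/2 + 1 = 2416.

2416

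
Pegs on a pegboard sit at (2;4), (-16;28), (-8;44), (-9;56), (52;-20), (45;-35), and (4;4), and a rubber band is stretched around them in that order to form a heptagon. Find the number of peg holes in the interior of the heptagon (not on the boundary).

1859

By the shoelace formula, twice the signed area is |[2·28 − (-16)·4] + [(-16)·44 − (-8)·28] + [(-8)·56 − (-9)·44] + [(-9)·(-20) − 52·56] + [52·(-35) − 45·(-20)] + [45·4 − 4·(-35)] + [4·4 − 2·4]| = 3736, so the area is 1868.
Along each edge there are gcd(|Δx|,|Δy|)+1 lattice points, so counting each shared vertex once the boundary has gcd(18,24) + gcd(8,16) + gcd(1,12) + gcd(61,76) + gcd(7,15) + gcd(41,39) + gcd(2,0) = 6+8+1+1+1+1+2 = 20.
Pick's theorem gives I = A − B/2 + 1 = 1868 − 20/2 + 1 = 1859.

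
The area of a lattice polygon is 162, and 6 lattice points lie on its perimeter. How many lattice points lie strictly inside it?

Pick's theorem A = I + B/2 − 1 rearranges to I = A − B/2 + 1 = 162 − 6/2 + 1 = 160.

160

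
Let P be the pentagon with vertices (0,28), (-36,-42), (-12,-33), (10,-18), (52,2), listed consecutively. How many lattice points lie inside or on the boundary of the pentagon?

2343

The shoelace formula gives twice the area as |[0·(-42) − (-36)·28] + [(-36)·(-33) − (-12)·(-42)] + [(-12)·(-18) − 10·(-33)] + [10·2 − 52·(-18)] + [52·28 − 0·2]| = 4650, so the area is 2325.
Along each edge there are gcd(|Δx|,|Δy|)+1 lattice points, so counting each shared vertex once the boundary has gcd(36,70) + gcd(24,9) + gcd(22,15) + gcd(42,20) + gcd(52,26) = 2+3+1+2+26 = 34.
Pick's theorem gives I = A − B/2 + 1 = 2325 − 34/2 + 1 = 2309, so the closed region contains I + B = 2309 + 34 = 2343 lattice points.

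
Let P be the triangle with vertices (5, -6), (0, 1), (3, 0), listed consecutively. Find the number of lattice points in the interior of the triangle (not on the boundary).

The shoelace formula gives twice the area as |[5·1 − 0·(-6)] + [0·0 − 3·1] + [3·(-6) − 5·0]| = 16, so the area is 8.
The number of boundary lattice points is Σ gcd(|Δx|,|Δy|) = gcd(5,7) + gcd(3,1) + gcd(2,6) = 1+1+2 = 4.
Pick's theorem gives I = A − B/2 + 1 = 8 − 4/2 + 1 = 7.

7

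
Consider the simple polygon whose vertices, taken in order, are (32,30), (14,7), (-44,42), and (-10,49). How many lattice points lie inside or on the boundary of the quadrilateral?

1455

By the shoelace formula, twice the signed area is |(32·7 − 14·30) + (14·42 − (-44)·7) + ((-44)·49 − (-10)·42) + ((-10)·30 − 32·49)| = 2904, so the area is 1452.
Along each edge there are gcd(|Δx|,|Δy|)+1 lattice points, so counting each shared vertex once the boundary has gcd(18,23) + gcd(58,35) + gcd(34,7) + gcd(42,19) = 1+1+1+1 = 4.
Pick's theorem gives I = A − B/2 + 1 = 1452 − 4/2 + 1 = 1451, so the closed region contains I + B = 1451 + 4 = 1455 lattice points.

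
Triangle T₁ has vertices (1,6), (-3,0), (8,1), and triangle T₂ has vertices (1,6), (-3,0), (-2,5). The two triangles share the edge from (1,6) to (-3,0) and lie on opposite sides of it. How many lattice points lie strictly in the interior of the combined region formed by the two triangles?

37

The union is the simple quadrilateral with vertices (1,6), (8,1), (-3,0), (-2,5) in order.
Using the shoelace formula, 2A = |(1·1 − 8·6) + (8·0 − (-3)·1) + ((-3)·5 − (-2)·0) + ((-2)·6 − 1·5)| = 76, so the area is 38.
Summing gcd(|Δx|,|Δy|) over the edges gives the boundary count: gcd(7,5) + gcd(11,1) + gcd(1,5) + gcd(3,1) = 1+1+1+1 = 4.
By Pick's theorem I = A − B/2 + 1 = 38 − 4/2 + 1 = 37.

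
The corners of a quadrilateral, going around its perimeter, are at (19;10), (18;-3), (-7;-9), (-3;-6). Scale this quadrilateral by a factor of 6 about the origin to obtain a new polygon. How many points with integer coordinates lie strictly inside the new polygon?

5764

The shoelace formula gives twice the area as |[19·(-3) − 18·10] + [18·(-9) − (-7)·(-3)] + [(-7)·(-6) − (-3)·(-9)] + [(-3)·10 − 19·(-6)]| = 321, so the area is 160.5.
Along each edge there are gcd(|Δx|,|Δy|)+1 lattice points, so counting each shared vertex once the boundary has gcd(1,13) + gcd(25,6) + gcd(4,3) + gcd(22,16) = 1+1+1+2 = 5.
Scaling by 6 multiplies the area by 6² = 36 (so the new area is 5778) and multiplies the boundary lattice-point count by 6, giving 30.
By Pick's theorem, the interior count of the dilated polygon is 5778 − 30/2 + 1 = 5764.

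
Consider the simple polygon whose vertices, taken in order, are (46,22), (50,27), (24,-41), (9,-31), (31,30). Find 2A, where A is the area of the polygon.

2398

The shoelace formula gives twice the area as |[46·27 − 50·22] + [50·(-41) − 24·27] + [24·(-31) − 9·(-41)] + [9·30 − 31·(-31)] + [31·22 − 46·30]| = 2398, so the area is 1199.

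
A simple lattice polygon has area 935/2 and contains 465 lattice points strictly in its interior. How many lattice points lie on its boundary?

7

Pick's theorem gives A = I + B/2 − 1, so B = 2(A − I + 1) = 2(935/2 − 465 + 1) = 7.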